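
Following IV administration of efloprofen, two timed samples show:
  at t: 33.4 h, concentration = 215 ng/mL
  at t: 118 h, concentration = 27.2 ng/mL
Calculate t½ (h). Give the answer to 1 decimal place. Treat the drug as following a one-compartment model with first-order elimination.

k = ln(C₁/C₂) / (t₂ − t₁) = ln(215/27.2) / (118 − 33.4)
  = 2.067 / 84.60 = 0.02443 h⁻¹
t½ = ln2 / k = 0.693147 / 0.02443 = 28.37 h

28.4 h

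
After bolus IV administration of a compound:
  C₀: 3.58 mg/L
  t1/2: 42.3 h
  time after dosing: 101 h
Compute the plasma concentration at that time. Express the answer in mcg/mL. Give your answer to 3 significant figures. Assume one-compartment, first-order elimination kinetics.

k = ln2 / t½ = 0.693147 / 42.3 = 0.01639 h⁻¹
C = C₀ · e^(−k·t) = 3.580 × e^(−0.01639 × 101)
  = 3.580 × 0.1910 = 0.6838 mg/L
(0.6838 mg/L = 0.6838 mcg/mL)

0.684 mcg/mL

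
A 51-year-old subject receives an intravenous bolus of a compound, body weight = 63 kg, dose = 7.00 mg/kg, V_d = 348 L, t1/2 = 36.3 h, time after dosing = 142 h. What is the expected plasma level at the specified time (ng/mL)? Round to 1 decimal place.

Total dose = 7.00 × 63 = 441.0 mg
C₀ = Dose / Vd = 441.0 / 348 = 1.267 mg/L
k = ln2 / t½ = 0.693147 / 36.3 = 0.01909 h⁻¹
C = C₀ · e^(−k·t) = 1.267 × e^(−0.01909 × 142)
  = 1.267 × 0.06648 = 0.08423 mg/L
Convert: 0.08423 mg/L × 1000 = 84.23 ng/mL

84.2 ng/mL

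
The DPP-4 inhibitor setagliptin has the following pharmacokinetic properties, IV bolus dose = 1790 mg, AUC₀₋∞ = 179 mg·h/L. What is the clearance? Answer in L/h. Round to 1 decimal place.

10.0 L/h

CL = Dose / AUC = 1790 / 179 = 10.00 L/h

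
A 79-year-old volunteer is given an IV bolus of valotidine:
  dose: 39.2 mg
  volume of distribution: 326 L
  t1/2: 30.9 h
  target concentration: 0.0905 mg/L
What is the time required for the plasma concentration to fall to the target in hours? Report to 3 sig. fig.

C₀ = Dose / Vd = 39.20 / 326 = 0.1202 mg/L
k = ln2 / t½ = 0.693147 / 30.9 = 0.02243 h⁻¹
t = ln(C₀ / C) / k = ln(0.1202 / 0.0905) / 0.02243
  = ln(1.328) / 0.02243 = 0.2837 / 0.02243 = 12.65 h

12.7 h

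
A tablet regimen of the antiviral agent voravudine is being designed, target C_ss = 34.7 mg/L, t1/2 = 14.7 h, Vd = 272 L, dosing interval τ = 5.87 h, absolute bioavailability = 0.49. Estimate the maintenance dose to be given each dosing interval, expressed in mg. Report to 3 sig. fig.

k = ln2 / t½ = 0.693147 / 14.7 = 0.04715 h⁻¹
CL = k × Vd = 0.04715 × 272 = 12.82 L/h
At steady state, F × (Dose/τ) = Css × CL.
Dose = Css × CL × τ / F = 34.7 × 12.82 × 5.87 / 0.49 = 5329 mg

5330 mg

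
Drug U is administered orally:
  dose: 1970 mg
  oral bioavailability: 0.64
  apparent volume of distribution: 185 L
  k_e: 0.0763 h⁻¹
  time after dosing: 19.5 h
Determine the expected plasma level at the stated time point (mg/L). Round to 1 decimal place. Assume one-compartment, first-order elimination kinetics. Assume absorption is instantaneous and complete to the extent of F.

Amount reaching circulation = F × Dose = 0.64 × 1970 = 1261 mg
C₀ = F·Dose / Vd = 1261 / 185 = 6.816 mg/L
C = C₀ · e^(−k·t) = 6.816 × e^(−0.07630 × 19.5)
  = 6.816 × 0.2259 = 1.540 mg/L

1.5 mg/L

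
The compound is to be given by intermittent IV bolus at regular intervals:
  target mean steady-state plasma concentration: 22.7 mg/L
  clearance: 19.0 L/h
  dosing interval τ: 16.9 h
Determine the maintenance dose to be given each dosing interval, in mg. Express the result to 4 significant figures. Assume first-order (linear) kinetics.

7289 mg

At steady state, Dose/τ = Css × CL.
Dose = Css × CL × τ = 22.7 × 19.00 × 16.9 = 7289 mg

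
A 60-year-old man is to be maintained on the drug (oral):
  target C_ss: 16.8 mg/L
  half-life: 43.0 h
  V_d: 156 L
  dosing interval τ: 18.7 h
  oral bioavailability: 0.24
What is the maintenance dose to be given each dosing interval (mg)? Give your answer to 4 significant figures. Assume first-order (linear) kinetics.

k = ln2 / t½ = 0.693147 / 43.0 = 0.01612 h⁻¹
CL = k × Vd = 0.01612 × 156 = 2.515 L/h
At steady state, F × (Dose/τ) = Css × CL.
Dose = Css × CL × τ / F = 16.8 × 2.515 × 18.7 / 0.24 = 3292 mg

3292 mg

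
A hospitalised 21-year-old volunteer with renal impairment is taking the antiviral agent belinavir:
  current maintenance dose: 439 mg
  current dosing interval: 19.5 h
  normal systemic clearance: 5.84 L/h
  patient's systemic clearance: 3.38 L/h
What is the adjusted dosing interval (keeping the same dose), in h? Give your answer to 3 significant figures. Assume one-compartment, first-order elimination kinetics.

To keep the same average steady-state level, dosing rate must scale with clearance.
CL ratio = 3.38 / 5.84 = 0.5788
New interval (same dose) = 19.5 / 0.5788 = 33.69 h

33.7 h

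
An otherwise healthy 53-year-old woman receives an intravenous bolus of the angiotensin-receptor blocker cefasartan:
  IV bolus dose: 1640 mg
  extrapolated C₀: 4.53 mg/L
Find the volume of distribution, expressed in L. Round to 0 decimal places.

Vd = Dose / C₀ = 1640 / 4.53 = 362.0 L

362 L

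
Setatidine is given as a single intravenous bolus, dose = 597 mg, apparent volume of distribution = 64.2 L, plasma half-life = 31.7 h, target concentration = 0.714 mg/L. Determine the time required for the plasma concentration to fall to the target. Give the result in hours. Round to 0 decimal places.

117 h

C₀ = Dose / Vd = 597.0 / 64.2 = 9.299 mg/L
k = ln2 / t½ = 0.693147 / 31.7 = 0.02187 h⁻¹
t = ln(C₀ / C) / k = ln(9.299 / 0.714) / 0.02187
  = ln(13.02) / 0.02187 = 2.566 / 0.02187 = 117.3 h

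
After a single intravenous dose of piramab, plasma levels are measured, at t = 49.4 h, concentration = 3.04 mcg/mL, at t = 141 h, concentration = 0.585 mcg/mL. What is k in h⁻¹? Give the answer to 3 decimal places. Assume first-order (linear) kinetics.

0.018 h⁻¹

k = ln(C₁/C₂) / (t₂ − t₁) = ln(3.04/0.585) / (141 − 49.4)
  = 1.648 / 91.60 = 0.01799 h⁻¹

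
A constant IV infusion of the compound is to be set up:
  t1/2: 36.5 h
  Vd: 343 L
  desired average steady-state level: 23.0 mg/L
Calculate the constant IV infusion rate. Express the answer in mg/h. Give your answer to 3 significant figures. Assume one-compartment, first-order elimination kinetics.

k = ln2 / t½ = 0.693147 / 36.5 = 0.01899 h⁻¹
CL = k × Vd = 0.01899 × 343 = 6.514 L/h
At steady state, infusion rate R₀ = Css × CL = 23.0 × 6.514 = 149.8 mg/h

150 mg/h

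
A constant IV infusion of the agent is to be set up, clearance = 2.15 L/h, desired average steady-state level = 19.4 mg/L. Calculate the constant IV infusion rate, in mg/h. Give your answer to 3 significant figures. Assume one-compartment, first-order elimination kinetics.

At steady state, infusion rate R₀ = Css × CL = 19.4 × 2.150 = 41.71 mg/h

41.7 mg/h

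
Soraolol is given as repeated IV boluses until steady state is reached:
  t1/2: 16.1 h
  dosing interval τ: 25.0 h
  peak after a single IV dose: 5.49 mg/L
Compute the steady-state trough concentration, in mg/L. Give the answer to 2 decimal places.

2.84 mg/L

k = ln2 / t½ = 0.693147 / 16.1 = 0.04305 h⁻¹
e^(−kτ) = e^(−0.04305 × 25.0) = 0.3409
Accumulation ratio R = 1 / (1 − e^(−kτ)) = 1 / (1 − 0.3409) = 1.517
Steady-state trough = C₀ × R × e^(−kτ) = 5.49 × 1.517 × 0.3409 = 2.839 mg/L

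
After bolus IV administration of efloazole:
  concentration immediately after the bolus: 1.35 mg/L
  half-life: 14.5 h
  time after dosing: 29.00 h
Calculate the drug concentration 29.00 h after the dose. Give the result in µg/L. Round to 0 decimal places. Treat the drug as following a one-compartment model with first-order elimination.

k = ln2 / t½ = 0.693147 / 14.5 = 0.04780 h⁻¹
t / t½ = 29.00 / 14.5 = 2 half-lives
C = C₀ × (1/2)^2 = 1.350 × 0.2500 = 0.3375 mg/L
Convert: 0.3375 mg/L × 1000 = 337.5 µg/L

338 µg/L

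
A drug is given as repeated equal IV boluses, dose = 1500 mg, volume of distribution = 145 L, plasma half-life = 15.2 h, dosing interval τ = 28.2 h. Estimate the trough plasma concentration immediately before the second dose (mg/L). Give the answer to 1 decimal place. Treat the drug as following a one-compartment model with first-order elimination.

C₀ per dose = Dose / Vd = 1500 / 145 = 10.34 mg/L
k = ln2 / t½ = 0.693147 / 15.2 = 0.04560 h⁻¹
Fraction remaining after one interval: r = e^(−kτ) = e^(−0.04560 × 28.2) = 0.2764
Before dose 2, 1 dose has been given (aged 1τ).
C_trough = C₀ × r = 10.34 × 0.2764 = 2.858 mg/L

2.9 mg/L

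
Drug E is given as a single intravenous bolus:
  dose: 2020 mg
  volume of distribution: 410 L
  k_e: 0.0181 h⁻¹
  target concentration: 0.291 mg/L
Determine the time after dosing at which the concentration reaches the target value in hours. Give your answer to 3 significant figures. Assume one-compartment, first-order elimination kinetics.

156 h

C₀ = Dose / Vd = 2020 / 410 = 4.927 mg/L
t = ln(C₀ / C) / k = ln(4.927 / 0.291) / 0.01810
  = ln(16.93) / 0.01810 = 2.829 / 0.01810 = 156.3 h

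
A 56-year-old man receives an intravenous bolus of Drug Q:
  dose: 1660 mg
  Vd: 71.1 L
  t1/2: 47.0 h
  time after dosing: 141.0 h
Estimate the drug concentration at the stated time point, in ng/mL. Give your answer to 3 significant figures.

2920 ng/mL

C₀ = Dose / Vd = 1660 / 71.1 = 23.35 mg/L
k = ln2 / t½ = 0.693147 / 47.0 = 0.01475 h⁻¹
t / t½ = 141.0 / 47.0 = 3 half-lives
C = C₀ × (1/2)^3 = 23.35 × 0.1250 = 2.919 mg/L
Convert: 2.919 mg/L × 1000 = 2919 ng/mL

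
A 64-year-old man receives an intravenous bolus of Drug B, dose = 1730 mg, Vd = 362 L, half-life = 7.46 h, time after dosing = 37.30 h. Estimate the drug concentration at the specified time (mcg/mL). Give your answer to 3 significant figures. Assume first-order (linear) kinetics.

C₀ = Dose / Vd = 1730 / 362 = 4.779 mg/L
k = ln2 / t½ = 0.693147 / 7.46 = 0.09292 h⁻¹
t / t½ = 37.30 / 7.46 = 5 half-lives
C = C₀ × (1/2)^5 = 4.779 × 0.03125 = 0.1493 mg/L
(0.1493 mg/L = 0.1493 mcg/mL)

0.149 mcg/mL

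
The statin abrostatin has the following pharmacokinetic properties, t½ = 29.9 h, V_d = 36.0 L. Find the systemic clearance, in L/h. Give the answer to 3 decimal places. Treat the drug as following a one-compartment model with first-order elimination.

k = ln2 / t½ = 0.693147 / 29.9 = 0.02318 h⁻¹
CL = k × Vd = 0.02318 × 36.0 = 0.8345 L/h

0.835 L/h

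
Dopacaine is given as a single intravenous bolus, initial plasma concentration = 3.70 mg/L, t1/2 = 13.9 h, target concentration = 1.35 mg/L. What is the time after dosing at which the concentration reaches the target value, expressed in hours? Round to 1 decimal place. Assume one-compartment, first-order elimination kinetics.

k = ln2 / t½ = 0.693147 / 13.9 = 0.04987 h⁻¹
t = ln(C₀ / C) / k = ln(3.700 / 1.35) / 0.04987
  = ln(2.741) / 0.04987 = 1.008 / 0.04987 = 20.21 h

20.2 h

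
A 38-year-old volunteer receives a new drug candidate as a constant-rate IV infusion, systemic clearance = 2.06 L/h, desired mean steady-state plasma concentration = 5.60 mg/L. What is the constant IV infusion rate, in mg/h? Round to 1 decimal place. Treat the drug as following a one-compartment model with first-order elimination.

At steady state, infusion rate R₀ = Css × CL = 5.60 × 2.060 = 11.54 mg/h

11.5 mg/h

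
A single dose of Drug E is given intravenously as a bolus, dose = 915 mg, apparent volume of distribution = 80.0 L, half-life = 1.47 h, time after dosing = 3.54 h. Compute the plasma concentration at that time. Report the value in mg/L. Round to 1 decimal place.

2.2 mg/L

C₀ = Dose / Vd = 915.0 / 80.0 = 11.44 mg/L
k = ln2 / t½ = 0.693147 / 1.47 = 0.4715 h⁻¹
C = C₀ · e^(−k·t) = 11.44 × e^(−0.4715 × 3.54)
  = 11.44 × 0.1884 = 2.155 mg/L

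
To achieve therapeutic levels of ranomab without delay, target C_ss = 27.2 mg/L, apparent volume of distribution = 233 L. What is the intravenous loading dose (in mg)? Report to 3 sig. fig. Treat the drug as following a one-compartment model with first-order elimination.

LD = Css × Vd = 27.2 × 233 = 6338 mg

6340 mg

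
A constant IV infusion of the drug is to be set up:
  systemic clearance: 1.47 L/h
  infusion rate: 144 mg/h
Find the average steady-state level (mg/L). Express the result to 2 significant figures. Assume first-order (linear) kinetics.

At steady state Css = R₀ / CL = 144 / 1.470 = 97.96 mg/L

98 mg/L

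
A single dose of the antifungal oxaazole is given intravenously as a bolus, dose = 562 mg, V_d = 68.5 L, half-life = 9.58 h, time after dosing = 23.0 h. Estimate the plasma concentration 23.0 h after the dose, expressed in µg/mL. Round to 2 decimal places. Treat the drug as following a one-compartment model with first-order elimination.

1.55 µg/mL

C₀ = Dose / Vd = 562.0 / 68.5 = 8.204 mg/L
k = ln2 / t½ = 0.693147 / 9.58 = 0.07235 h⁻¹
C = C₀ · e^(−k·t) = 8.204 × e^(−0.07235 × 23.0)
  = 8.204 × 0.1894 = 1.554 mg/L
(1.554 mg/L = 1.554 µg/mL)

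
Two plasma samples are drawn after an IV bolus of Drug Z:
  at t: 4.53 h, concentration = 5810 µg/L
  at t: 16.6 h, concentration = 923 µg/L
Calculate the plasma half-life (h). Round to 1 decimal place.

4.5 h

k = ln(C₁/C₂) / (t₂ − t₁) = ln(5810/923) / (16.6 − 4.53)
  = 1.840 / 12.07 = 0.1524 h⁻¹
t½ = ln2 / k = 0.693147 / 0.1524 = 4.548 h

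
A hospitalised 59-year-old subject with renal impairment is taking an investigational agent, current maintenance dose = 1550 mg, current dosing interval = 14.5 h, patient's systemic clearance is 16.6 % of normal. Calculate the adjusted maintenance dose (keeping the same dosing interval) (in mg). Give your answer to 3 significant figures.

257 mg

To keep the same average steady-state level, dosing rate must scale with clearance.
CL ratio = 16.6 / 100 = 0.1660
New dose (same interval) = 1550 × 0.1660 = 257.3 mg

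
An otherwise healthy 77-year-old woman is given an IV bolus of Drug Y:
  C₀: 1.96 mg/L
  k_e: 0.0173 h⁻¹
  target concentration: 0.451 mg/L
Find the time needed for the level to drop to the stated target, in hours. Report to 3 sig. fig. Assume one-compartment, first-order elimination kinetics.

t = ln(C₀ / C) / k = ln(1.960 / 0.451) / 0.01730
  = ln(4.346) / 0.01730 = 1.469 / 0.01730 = 84.91 h

84.9 h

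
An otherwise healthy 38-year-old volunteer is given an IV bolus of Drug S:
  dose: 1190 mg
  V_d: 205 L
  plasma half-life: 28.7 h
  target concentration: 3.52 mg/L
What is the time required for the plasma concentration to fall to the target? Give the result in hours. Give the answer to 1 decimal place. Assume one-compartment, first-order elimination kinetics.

20.7 h

C₀ = Dose / Vd = 1190 / 205 = 5.805 mg/L
k = ln2 / t½ = 0.693147 / 28.7 = 0.02415 h⁻¹
t = ln(C₀ / C) / k = ln(5.805 / 3.52) / 0.02415
  = ln(1.649) / 0.02415 = 0.5002 / 0.02415 = 20.71 h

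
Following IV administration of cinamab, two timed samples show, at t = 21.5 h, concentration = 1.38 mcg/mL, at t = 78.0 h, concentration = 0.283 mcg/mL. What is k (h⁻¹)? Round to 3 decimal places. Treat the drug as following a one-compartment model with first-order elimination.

k = ln(C₁/C₂) / (t₂ − t₁) = ln(1.38/0.283) / (78.0 − 21.5)
  = 1.584 / 56.50 = 0.02804 h⁻¹

0.028 h⁻¹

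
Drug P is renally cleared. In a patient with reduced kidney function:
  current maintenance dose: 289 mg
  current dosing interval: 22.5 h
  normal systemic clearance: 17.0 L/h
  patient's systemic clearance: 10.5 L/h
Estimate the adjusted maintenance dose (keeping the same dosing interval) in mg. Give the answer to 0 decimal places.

179 mg

To keep the same average steady-state level, dosing rate must scale with clearance.
CL ratio = 10.5 / 17.0 = 0.6176
New dose (same interval) = 289 × 0.6176 = 178.5 mg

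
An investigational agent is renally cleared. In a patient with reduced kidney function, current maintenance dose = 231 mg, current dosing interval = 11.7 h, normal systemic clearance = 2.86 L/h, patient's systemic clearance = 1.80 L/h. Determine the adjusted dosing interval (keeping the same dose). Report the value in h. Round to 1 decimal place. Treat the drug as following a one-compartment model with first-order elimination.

18.6 h

To keep the same average steady-state level, dosing rate must scale with clearance.
CL ratio = 1.80 / 2.86 = 0.6294
New interval (same dose) = 11.7 / 0.6294 = 18.59 h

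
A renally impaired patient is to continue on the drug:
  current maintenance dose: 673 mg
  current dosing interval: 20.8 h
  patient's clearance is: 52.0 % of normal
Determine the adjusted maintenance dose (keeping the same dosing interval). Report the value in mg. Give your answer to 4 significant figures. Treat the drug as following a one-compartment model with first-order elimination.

350.0 mg

To keep the same average steady-state level, dosing rate must scale with clearance.
CL ratio = 52.0 / 100 = 0.5200
New dose (same interval) = 673 × 0.5200 = 350.0 mg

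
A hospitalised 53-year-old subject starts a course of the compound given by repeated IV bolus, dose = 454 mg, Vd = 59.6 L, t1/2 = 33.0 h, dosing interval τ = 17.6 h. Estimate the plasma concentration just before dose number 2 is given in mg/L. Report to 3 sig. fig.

5.26 mg/L

C₀ per dose = Dose / Vd = 454 / 59.6 = 7.617 mg/L
k = ln2 / t½ = 0.693147 / 33.0 = 0.02100 h⁻¹
Fraction remaining after one interval: r = e^(−kτ) = e^(−0.02100 × 17.6) = 0.6910
Before dose 2, 1 dose has been given (aged 1τ).
C_trough = C₀ × r = 7.617 × 0.6910 = 5.263 mg/L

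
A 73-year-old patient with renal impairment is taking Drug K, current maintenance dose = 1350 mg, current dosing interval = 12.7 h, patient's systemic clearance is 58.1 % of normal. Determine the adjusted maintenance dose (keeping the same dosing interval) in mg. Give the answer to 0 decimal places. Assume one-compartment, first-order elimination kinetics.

784 mg

To keep the same average steady-state level, dosing rate must scale with clearance.
CL ratio = 58.1 / 100 = 0.5810
New dose (same interval) = 1350 × 0.5810 = 784.4 mg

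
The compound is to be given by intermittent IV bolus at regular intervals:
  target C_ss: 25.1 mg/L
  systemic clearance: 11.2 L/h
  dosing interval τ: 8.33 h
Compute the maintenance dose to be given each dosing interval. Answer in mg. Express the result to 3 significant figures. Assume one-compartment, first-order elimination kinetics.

2340 mg

At steady state, Dose/τ = Css × CL.
Dose = Css × CL × τ = 25.1 × 11.20 × 8.33 = 2342 mg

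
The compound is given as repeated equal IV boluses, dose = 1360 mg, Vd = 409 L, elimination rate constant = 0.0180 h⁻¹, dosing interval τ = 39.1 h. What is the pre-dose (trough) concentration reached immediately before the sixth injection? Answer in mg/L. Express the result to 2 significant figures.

3.2 mg/L

C₀ per dose = Dose / Vd = 1360 / 409 = 3.325 mg/L
Fraction remaining after one interval: r = e^(−kτ) = e^(−0.01800 × 39.1) = 0.4947
Before dose 6, 5 doses have been given (aged 1τ, 2τ, 3τ, 4τ, 5τ).
C_trough = C₀ × (r + r² + … + r^5) = C₀ × r(1−r^5)/(1−r)
        = 3.325 × 0.4947 × (1 − 0.02963) / (1 − 0.4947) = 3.159 mg/L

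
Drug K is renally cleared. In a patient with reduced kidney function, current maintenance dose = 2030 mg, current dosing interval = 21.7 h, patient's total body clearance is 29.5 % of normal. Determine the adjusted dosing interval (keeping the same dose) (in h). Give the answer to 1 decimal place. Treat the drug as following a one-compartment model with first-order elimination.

73.6 h

To keep the same average steady-state level, dosing rate must scale with clearance.
CL ratio = 29.5 / 100 = 0.2950
New interval (same dose) = 21.7 / 0.2950 = 73.56 h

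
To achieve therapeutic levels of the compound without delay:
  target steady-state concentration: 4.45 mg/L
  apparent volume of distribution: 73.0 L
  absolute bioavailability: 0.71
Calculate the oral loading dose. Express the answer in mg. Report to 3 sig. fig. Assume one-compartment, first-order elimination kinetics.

458 mg

LD = Css × Vd / F = 4.45 × 73.0 / 0.71 = 457.5 mg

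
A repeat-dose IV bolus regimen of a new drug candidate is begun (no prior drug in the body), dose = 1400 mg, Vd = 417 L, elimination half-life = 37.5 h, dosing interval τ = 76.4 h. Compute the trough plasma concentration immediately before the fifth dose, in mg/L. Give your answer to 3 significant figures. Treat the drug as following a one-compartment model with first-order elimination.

1.08 mg/L

C₀ per dose = Dose / Vd = 1400 / 417 = 3.357 mg/L
k = ln2 / t½ = 0.693147 / 37.5 = 0.01848 h⁻¹
Fraction remaining after one interval: r = e^(−kτ) = e^(−0.01848 × 76.4) = 0.2437
Before dose 5, 4 doses have been given (aged 1τ, 2τ, 3τ, 4τ).
C_trough = C₀ × (r + r² + … + r^4) = C₀ × r(1−r^4)/(1−r)
        = 3.357 × 0.2437 × (1 − 0.003527) / (1 − 0.2437) = 1.078 mg/L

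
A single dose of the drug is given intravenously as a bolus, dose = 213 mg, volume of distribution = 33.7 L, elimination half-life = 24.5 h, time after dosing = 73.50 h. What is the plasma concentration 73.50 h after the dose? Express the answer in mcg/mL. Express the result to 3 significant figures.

0.790 mcg/mL

C₀ = Dose / Vd = 213.0 / 33.7 = 6.320 mg/L
k = ln2 / t½ = 0.693147 / 24.5 = 0.02829 h⁻¹
t / t½ = 73.50 / 24.5 = 3 half-lives
C = C₀ × (1/2)^3 = 6.320 × 0.1250 = 0.7900 mg/L
(0.7900 mg/L = 0.7900 mcg/mL)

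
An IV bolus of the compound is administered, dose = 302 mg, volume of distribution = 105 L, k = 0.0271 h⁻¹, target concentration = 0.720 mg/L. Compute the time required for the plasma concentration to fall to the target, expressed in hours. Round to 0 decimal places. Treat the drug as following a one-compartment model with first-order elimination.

C₀ = Dose / Vd = 302.0 / 105 = 2.876 mg/L
t = ln(C₀ / C) / k = ln(2.876 / 0.720) / 0.02710
  = ln(3.994) / 0.02710 = 1.385 / 0.02710 = 51.11 h

51 h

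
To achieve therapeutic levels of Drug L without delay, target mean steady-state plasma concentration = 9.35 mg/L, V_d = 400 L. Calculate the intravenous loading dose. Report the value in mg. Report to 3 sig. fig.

3740 mg

LD = Css × Vd = 9.35 × 400 = 3740 mg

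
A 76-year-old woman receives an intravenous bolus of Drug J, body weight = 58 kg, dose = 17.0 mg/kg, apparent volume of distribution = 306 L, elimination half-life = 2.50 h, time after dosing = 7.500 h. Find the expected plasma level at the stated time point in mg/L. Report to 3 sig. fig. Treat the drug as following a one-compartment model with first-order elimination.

0.403 mg/L

Total dose = 17.0 × 58 = 986.0 mg
C₀ = Dose / Vd = 986.0 / 306 = 3.222 mg/L
k = ln2 / t½ = 0.693147 / 2.50 = 0.2773 h⁻¹
t / t½ = 7.500 / 2.50 = 3 half-lives
C = C₀ × (1/2)^3 = 3.222 × 0.1250 = 0.4028 mg/L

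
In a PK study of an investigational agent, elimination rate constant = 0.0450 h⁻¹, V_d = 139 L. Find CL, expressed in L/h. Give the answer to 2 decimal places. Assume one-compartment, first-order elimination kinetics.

6.26 L/h

CL = k × Vd = 0.0450 × 139 = 6.255 L/h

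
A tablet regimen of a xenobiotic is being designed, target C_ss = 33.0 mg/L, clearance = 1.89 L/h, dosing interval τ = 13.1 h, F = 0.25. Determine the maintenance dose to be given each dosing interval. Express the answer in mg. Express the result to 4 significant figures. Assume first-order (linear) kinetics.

At steady state, F × (Dose/τ) = Css × CL.
Dose = Css × CL × τ / F = 33.0 × 1.890 × 13.1 / 0.25 = 3268 mg

3268 mg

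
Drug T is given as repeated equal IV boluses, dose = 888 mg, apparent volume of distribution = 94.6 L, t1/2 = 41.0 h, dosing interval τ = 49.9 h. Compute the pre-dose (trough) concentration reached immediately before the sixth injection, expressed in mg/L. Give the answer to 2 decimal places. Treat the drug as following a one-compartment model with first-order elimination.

6.98 mg/L

C₀ per dose = Dose / Vd = 888 / 94.6 = 9.387 mg/L
k = ln2 / t½ = 0.693147 / 41.0 = 0.01691 h⁻¹
Fraction remaining after one interval: r = e^(−kτ) = e^(−0.01691 × 49.9) = 0.4301
Before dose 6, 5 doses have been given (aged 1τ, 2τ, 3τ, 4τ, 5τ).
C_trough = C₀ × (r + r² + … + r^5) = C₀ × r(1−r^5)/(1−r)
        = 9.387 × 0.4301 × (1 − 0.01472) / (1 − 0.4301) = 6.980 mg/L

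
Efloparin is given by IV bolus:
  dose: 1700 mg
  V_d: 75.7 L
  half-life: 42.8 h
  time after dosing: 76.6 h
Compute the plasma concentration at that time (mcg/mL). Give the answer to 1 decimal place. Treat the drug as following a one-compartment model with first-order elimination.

6.5 mcg/mL

C₀ = Dose / Vd = 1700 / 75.7 = 22.46 mg/L
k = ln2 / t½ = 0.693147 / 42.8 = 0.01620 h⁻¹
C = C₀ · e^(−k·t) = 22.46 × e^(−0.01620 × 76.6)
  = 22.46 × 0.2891 = 6.493 mg/L
(6.493 mg/L = 6.493 mcg/mL)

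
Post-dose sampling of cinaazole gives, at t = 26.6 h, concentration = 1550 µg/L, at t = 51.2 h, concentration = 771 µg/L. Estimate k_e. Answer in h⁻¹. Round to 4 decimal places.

0.0284 h⁻¹

k = ln(C₁/C₂) / (t₂ − t₁) = ln(1550/771) / (51.2 − 26.6)
  = 0.6983 / 24.60 = 0.02839 h⁻¹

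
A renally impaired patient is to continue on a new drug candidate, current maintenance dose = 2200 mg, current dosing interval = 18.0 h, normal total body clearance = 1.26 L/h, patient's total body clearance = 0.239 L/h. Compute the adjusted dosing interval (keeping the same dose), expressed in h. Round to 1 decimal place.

94.9 h

To keep the same average steady-state level, dosing rate must scale with clearance.
CL ratio = 0.239 / 1.26 = 0.1897
New interval (same dose) = 18.0 / 0.1897 = 94.89 h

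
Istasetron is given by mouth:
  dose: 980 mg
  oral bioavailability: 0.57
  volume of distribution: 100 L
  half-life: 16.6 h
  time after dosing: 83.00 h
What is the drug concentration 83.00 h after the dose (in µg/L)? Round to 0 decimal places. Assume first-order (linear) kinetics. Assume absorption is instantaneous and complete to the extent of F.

Amount reaching circulation = F × Dose = 0.57 × 980.0 = 558.6 mg
C₀ = F·Dose / Vd = 558.6 / 100 = 5.586 mg/L
k = ln2 / t½ = 0.693147 / 16.6 = 0.04176 h⁻¹
t / t½ = 83.00 / 16.6 = 5 half-lives
C = C₀ × (1/2)^5 = 5.586 × 0.03125 = 0.1746 mg/L
Convert: 0.1746 mg/L × 1000 = 174.6 µg/L

175 µg/L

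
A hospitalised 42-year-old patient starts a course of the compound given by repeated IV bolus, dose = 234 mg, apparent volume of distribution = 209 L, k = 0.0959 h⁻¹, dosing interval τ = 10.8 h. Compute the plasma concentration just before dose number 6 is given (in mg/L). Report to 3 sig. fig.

0.613 mg/L

C₀ per dose = Dose / Vd = 234 / 209 = 1.120 mg/L
Fraction remaining after one interval: r = e^(−kτ) = e^(−0.09590 × 10.8) = 0.3550
Before dose 6, 5 doses have been given (aged 1τ, 2τ, 3τ, 4τ, 5τ).
C_trough = C₀ × (r + r² + … + r^5) = C₀ × r(1−r^5)/(1−r)
        = 1.120 × 0.3550 × (1 − 0.005638) / (1 − 0.3550) = 0.6130 mg/L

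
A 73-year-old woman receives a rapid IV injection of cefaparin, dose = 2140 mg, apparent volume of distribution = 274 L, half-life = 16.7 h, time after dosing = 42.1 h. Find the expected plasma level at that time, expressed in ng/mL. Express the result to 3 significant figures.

1360 ng/mL

C₀ = Dose / Vd = 2140 / 274 = 7.810 mg/L
k = ln2 / t½ = 0.693147 / 16.7 = 0.04151 h⁻¹
C = C₀ · e^(−k·t) = 7.810 × e^(−0.04151 × 42.1)
  = 7.810 × 0.1742 = 1.361 mg/L
Convert: 1.361 mg/L × 1000 = 1361 ng/mL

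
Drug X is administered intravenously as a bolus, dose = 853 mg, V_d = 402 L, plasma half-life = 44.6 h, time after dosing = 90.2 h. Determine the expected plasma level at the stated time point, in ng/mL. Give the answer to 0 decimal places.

C₀ = Dose / Vd = 853.0 / 402 = 2.122 mg/L
k = ln2 / t½ = 0.693147 / 44.6 = 0.01554 h⁻¹
C = C₀ · e^(−k·t) = 2.122 × e^(−0.01554 × 90.2)
  = 2.122 × 0.2462 = 0.5224 mg/L
Convert: 0.5224 mg/L × 1000 = 522.4 ng/mL

522 ng/mL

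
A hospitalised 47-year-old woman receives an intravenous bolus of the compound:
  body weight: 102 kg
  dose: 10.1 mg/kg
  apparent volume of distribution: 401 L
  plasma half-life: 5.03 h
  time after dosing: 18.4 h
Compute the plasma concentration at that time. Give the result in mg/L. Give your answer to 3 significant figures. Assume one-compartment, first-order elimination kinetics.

0.204 mg/L

Total dose = 10.1 × 102 = 1030 mg
C₀ = Dose / Vd = 1030 / 401 = 2.569 mg/L
k = ln2 / t½ = 0.693147 / 5.03 = 0.1378 h⁻¹
C = C₀ · e^(−k·t) = 2.569 × e^(−0.1378 × 18.4)
  = 2.569 × 0.07922 = 0.2035 mg/L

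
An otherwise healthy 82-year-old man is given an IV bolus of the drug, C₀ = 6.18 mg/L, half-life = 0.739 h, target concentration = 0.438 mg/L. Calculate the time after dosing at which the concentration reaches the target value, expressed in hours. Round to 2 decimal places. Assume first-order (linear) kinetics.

k = ln2 / t½ = 0.693147 / 0.739 = 0.9380 h⁻¹
t = ln(C₀ / C) / k = ln(6.180 / 0.438) / 0.9380
  = ln(14.11) / 0.9380 = 2.647 / 0.9380 = 2.822 h

2.82 h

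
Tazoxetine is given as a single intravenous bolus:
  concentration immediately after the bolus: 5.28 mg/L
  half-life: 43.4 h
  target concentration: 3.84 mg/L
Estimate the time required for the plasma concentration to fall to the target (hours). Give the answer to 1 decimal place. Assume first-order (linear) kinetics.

k = ln2 / t½ = 0.693147 / 43.4 = 0.01597 h⁻¹
t = ln(C₀ / C) / k = ln(5.280 / 3.84) / 0.01597
  = ln(1.375) / 0.01597 = 0.3185 / 0.01597 = 19.94 h

19.9 h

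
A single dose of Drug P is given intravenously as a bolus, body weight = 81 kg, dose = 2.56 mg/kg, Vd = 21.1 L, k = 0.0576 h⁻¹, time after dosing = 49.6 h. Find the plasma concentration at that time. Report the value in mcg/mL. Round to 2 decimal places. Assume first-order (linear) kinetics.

0.56 mcg/mL

Total dose = 2.56 × 81 = 207.4 mg
C₀ = Dose / Vd = 207.4 / 21.1 = 9.829 mg/L
C = C₀ · e^(−k·t) = 9.829 × e^(−0.05760 × 49.6)
  = 9.829 × 0.05744 = 0.5646 mg/L
(0.5646 mg/L = 0.5646 mcg/mL)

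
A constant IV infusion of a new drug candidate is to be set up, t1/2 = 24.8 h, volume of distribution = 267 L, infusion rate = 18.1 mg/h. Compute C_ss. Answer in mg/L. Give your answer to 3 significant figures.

2.43 mg/L

k = ln2 / t½ = 0.693147 / 24.8 = 0.02795 h⁻¹
CL = k × Vd = 0.02795 × 267 = 7.463 L/h
At steady state Css = R₀ / CL = 18.1 / 7.463 = 2.425 mg/L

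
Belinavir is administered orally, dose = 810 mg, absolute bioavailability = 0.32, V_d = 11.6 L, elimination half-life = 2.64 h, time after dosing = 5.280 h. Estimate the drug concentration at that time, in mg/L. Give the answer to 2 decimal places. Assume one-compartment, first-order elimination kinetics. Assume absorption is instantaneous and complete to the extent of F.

5.59 mg/L

Amount reaching circulation = F × Dose = 0.32 × 810.0 = 259.2 mg
C₀ = F·Dose / Vd = 259.2 / 11.6 = 22.34 mg/L
k = ln2 / t½ = 0.693147 / 2.64 = 0.2626 h⁻¹
t / t½ = 5.280 / 2.64 = 2 half-lives
C = C₀ × (1/2)^2 = 22.34 × 0.2500 = 5.585 mg/L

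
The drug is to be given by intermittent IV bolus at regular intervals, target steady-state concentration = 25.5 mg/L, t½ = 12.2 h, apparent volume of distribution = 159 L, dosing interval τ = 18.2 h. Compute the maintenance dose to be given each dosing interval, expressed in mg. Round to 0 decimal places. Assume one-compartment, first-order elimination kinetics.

k = ln2 / t½ = 0.693147 / 12.2 = 0.05682 h⁻¹
CL = k × Vd = 0.05682 × 159 = 9.034 L/h
At steady state, Dose/τ = Css × CL.
Dose = Css × CL × τ = 25.5 × 9.034 × 18.2 = 4193 mg

4193 mg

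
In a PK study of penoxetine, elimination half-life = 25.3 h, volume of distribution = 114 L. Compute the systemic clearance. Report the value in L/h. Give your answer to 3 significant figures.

k = ln2 / t½ = 0.693147 / 25.3 = 0.02740 h⁻¹
CL = k × Vd = 0.02740 × 114 = 3.124 L/h

3.12 L/h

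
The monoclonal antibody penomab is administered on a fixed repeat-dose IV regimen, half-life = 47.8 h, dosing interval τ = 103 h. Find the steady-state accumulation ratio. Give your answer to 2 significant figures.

k = ln2 / t½ = 0.693147 / 47.8 = 0.01450 h⁻¹
e^(−kτ) = e^(−0.01450 × 103) = 0.2246
Accumulation ratio R = 1 / (1 − e^(−kτ)) = 1 / (1 − 0.2246) = 1.290

1.3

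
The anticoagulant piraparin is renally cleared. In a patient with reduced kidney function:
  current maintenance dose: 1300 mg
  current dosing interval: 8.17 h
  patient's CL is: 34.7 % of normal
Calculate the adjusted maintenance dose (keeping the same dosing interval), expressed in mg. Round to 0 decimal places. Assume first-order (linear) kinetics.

451 mg

To keep the same average steady-state level, dosing rate must scale with clearance.
CL ratio = 34.7 / 100 = 0.3470
New dose (same interval) = 1300 × 0.3470 = 451.1 mg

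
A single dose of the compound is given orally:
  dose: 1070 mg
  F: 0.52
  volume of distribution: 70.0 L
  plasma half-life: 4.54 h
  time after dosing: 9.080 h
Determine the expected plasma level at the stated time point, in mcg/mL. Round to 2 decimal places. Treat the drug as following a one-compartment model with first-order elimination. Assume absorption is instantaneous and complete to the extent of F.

Amount reaching circulation = F × Dose = 0.52 × 1070 = 556.4 mg
C₀ = F·Dose / Vd = 556.4 / 70.0 = 7.949 mg/L
k = ln2 / t½ = 0.693147 / 4.54 = 0.1527 h⁻¹
t / t½ = 9.080 / 4.54 = 2 half-lives
C = C₀ × (1/2)^2 = 7.949 × 0.2500 = 1.987 mg/L
(1.987 mg/L = 1.987 mcg/mL)

1.99 mcg/mL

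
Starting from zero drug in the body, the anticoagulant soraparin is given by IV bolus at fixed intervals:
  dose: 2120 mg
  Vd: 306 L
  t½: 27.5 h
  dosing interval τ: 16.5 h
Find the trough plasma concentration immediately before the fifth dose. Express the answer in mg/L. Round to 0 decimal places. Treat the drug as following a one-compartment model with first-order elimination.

C₀ per dose = Dose / Vd = 2120 / 306 = 6.928 mg/L
k = ln2 / t½ = 0.693147 / 27.5 = 0.02521 h⁻¹
Fraction remaining after one interval: r = e^(−kτ) = e^(−0.02521 × 16.5) = 0.6597
Before dose 5, 4 doses have been given (aged 1τ, 2τ, 3τ, 4τ).
C_trough = C₀ × (r + r² + … + r^4) = C₀ × r(1−r^4)/(1−r)
        = 6.928 × 0.6597 × (1 − 0.1894) / (1 − 0.6597) = 10.89 mg/L

11 mg/L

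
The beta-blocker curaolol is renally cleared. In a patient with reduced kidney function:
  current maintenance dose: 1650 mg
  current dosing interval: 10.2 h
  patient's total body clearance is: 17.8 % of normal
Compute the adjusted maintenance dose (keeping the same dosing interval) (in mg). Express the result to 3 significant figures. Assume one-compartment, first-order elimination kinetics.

294 mg

To keep the same average steady-state level, dosing rate must scale with clearance.
CL ratio = 17.8 / 100 = 0.1780
New dose (same interval) = 1650 × 0.1780 = 293.7 mg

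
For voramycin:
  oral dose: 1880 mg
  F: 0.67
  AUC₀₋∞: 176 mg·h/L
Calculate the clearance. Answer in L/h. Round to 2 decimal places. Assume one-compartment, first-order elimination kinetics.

7.16 L/h

CL = F·Dose / AUC = 0.67 × 1880 / 176 = 7.157 L/h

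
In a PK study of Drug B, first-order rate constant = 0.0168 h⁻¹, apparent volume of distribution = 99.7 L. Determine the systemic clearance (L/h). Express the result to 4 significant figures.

CL = k × Vd = 0.0168 × 99.7 = 1.675 L/h

1.675 L/h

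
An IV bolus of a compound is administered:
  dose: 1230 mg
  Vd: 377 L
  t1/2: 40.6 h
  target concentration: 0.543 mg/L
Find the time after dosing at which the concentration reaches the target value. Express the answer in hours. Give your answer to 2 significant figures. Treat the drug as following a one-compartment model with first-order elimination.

110 h

C₀ = Dose / Vd = 1230 / 377 = 3.263 mg/L
k = ln2 / t½ = 0.693147 / 40.6 = 0.01707 h⁻¹
t = ln(C₀ / C) / k = ln(3.263 / 0.543) / 0.01707
  = ln(6.009) / 0.01707 = 1.793 / 0.01707 = 105.0 h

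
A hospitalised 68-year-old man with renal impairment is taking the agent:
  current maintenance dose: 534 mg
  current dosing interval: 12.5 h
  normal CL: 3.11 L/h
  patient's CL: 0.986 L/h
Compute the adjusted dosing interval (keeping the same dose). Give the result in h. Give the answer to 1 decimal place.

39.4 h

To keep the same average steady-state level, dosing rate must scale with clearance.
CL ratio = 0.986 / 3.11 = 0.3170
New interval (same dose) = 12.5 / 0.3170 = 39.43 h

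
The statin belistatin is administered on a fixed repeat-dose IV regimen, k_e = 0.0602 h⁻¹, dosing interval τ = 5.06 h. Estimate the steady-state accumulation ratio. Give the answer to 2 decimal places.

e^(−kτ) = e^(−0.06020 × 5.06) = 0.7374
Accumulation ratio R = 1 / (1 − e^(−kτ)) = 1 / (1 − 0.7374) = 3.808

3.81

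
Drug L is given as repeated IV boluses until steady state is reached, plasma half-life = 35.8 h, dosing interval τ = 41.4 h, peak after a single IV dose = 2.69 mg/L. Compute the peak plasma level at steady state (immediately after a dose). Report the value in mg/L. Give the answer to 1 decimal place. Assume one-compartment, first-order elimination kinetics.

k = ln2 / t½ = 0.693147 / 35.8 = 0.01936 h⁻¹
e^(−kτ) = e^(−0.01936 × 41.4) = 0.4487
Accumulation ratio R = 1 / (1 − e^(−kτ)) = 1 / (1 − 0.4487) = 1.814
Steady-state peak = C₀ × R = 2.69 × 1.814 = 4.880 mg/L

4.9 mg/L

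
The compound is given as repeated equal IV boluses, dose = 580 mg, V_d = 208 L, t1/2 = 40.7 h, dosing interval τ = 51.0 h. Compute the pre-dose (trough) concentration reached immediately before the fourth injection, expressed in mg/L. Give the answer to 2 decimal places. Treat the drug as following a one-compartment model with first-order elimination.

1.87 mg/L

C₀ per dose = Dose / Vd = 580 / 208 = 2.788 mg/L
k = ln2 / t½ = 0.693147 / 40.7 = 0.01703 h⁻¹
Fraction remaining after one interval: r = e^(−kτ) = e^(−0.01703 × 51.0) = 0.4196
Before dose 4, 3 doses have been given (aged 1τ, 2τ, 3τ).
C_trough = C₀ × (r + r² + … + r^3) = C₀ × r(1−r^3)/(1−r)
        = 2.788 × 0.4196 × (1 − 0.07388) / (1 − 0.4196) = 1.867 mg/L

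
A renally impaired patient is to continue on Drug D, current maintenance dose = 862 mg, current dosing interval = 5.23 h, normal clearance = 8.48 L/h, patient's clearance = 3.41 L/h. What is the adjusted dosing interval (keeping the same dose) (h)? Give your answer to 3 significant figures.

To keep the same average steady-state level, dosing rate must scale with clearance.
CL ratio = 3.41 / 8.48 = 0.4021
New interval (same dose) = 5.23 / 0.4021 = 13.01 h

13.0 h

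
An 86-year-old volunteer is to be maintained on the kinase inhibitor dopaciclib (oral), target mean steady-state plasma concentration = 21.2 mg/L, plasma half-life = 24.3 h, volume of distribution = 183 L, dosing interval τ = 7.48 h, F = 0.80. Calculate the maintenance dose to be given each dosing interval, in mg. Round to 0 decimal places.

k = ln2 / t½ = 0.693147 / 24.3 = 0.02852 h⁻¹
CL = k × Vd = 0.02852 × 183 = 5.219 L/h
At steady state, F × (Dose/τ) = Css × CL.
Dose = Css × CL × τ / F = 21.2 × 5.219 × 7.48 / 0.80 = 1035 mg

1035 mg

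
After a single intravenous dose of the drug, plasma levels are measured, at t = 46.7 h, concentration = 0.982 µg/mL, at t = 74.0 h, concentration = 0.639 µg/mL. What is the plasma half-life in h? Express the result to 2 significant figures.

44 h

k = ln(C₁/C₂) / (t₂ − t₁) = ln(0.982/0.639) / (74.0 − 46.7)
  = 0.4297 / 27.30 = 0.01574 h⁻¹
t½ = ln2 / k = 0.693147 / 0.01574 = 44.04 h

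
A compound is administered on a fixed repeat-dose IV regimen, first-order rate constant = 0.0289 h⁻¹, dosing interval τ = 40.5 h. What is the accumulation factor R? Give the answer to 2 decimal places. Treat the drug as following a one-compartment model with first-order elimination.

1.45

e^(−kτ) = e^(−0.02890 × 40.5) = 0.3102
Accumulation ratio R = 1 / (1 − e^(−kτ)) = 1 / (1 − 0.3102) = 1.450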